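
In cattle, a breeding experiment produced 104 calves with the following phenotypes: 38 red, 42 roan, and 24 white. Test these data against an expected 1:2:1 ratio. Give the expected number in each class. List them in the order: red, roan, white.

Total ratio parts = 4. Expected numbers out of 104:
  red: 104 × 1/4 = 26
  roan: 104 × 2/4 = 52
  white: 104 × 1/4 = 26

26, 52, 26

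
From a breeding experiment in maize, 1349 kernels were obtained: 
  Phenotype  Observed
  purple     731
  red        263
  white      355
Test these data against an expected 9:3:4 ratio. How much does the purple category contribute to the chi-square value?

Expected counts for N = 1349 under a 9:3:4 ratio (total parts = 16):
  purple: 1349 × 9/16 = 758.8125
  red: 1349 × 3/16 = 252.9375
  white: 1349 × 4/16 = 337.25
Contribution of purple: (731 − 758.8125)² / 758.8125 = 1.0194

1.019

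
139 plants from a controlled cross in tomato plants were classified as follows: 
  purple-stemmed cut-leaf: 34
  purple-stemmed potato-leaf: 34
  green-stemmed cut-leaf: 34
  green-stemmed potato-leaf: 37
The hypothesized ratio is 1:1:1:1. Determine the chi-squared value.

0.194

Total ratio parts = 4. Expected numbers out of 139:
  purple-stemmed cut-leaf: 139 × 1/4 = 34.75
  purple-stemmed potato-leaf: 139 × 1/4 = 34.75
  green-stemmed cut-leaf: 139 × 1/4 = 34.75
  green-stemmed potato-leaf: 139 × 1/4 = 34.75
χ² = Σ (O − E)² / E
  purple-stemmed cut-leaf: (34 − 34.75)² / 34.75 = 0.0162
  purple-stemmed potato-leaf: (34 − 34.75)² / 34.75 = 0.0162
  green-stemmed cut-leaf: (34 − 34.75)² / 34.75 = 0.0162
  green-stemmed potato-leaf: (37 − 34.75)² / 34.75 = 0.1457
χ² = 0.0162 + 0.0162 + 0.0162 + 0.1457 = 0.1943 ≈ 0.194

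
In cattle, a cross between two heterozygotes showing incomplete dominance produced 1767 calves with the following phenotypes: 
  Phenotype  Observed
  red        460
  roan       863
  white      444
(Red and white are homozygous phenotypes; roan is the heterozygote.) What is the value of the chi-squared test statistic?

With incomplete dominance, a heterozygote × heterozygote cross gives a 1:2:1 phenotypic ratio.
Total ratio parts = 4. Expected numbers out of 1767:
  red: 1767 × 1/4 = 441.75
  roan: 1767 × 2/4 = 883.5
  white: 1767 × 1/4 = 441.75
χ² = Σ (O − E)² / E
  red: (460 − 441.75)² / 441.75 = 0.7540
  roan: (863 − 883.5)² / 883.5 = 0.4757
  white: (444 − 441.75)² / 441.75 = 0.0115
χ² = 0.7540 + 0.4757 + 0.0115 = 1.2412 ≈ 1.241

1.241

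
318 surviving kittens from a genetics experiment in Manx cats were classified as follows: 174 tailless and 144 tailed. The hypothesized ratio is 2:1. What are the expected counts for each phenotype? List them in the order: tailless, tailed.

The 2:1 ratio has 3 parts, so with N = 318 the expected counts are:
  tailless: 318 × 2/3 = 212
  tailed: 318 × 1/3 = 106

212, 106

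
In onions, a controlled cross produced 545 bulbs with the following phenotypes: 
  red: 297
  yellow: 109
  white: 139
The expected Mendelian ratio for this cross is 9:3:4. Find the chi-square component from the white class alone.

Under the 9:3:4 hypothesis (Σ ratio = 16, N = 545):
  red: 545 × 9/16 = 306.5625
  yellow: 545 × 3/16 = 102.1875
  white: 545 × 4/16 = 136.25
Contribution of white: (139 − 136.25)² / 136.25 = 0.0555

0.056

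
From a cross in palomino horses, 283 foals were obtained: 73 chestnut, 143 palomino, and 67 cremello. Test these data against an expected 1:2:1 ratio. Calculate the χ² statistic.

Expected counts for N = 283 under a 1:2:1 ratio (total parts = 4):
  chestnut: 283 × 1/4 = 70.75
  palomino: 283 × 2/4 = 141.5
  cremello: 283 × 1/4 = 70.75
χ² = Σ (O − E)² / E
  chestnut: (73 − 70.75)² / 70.75 = 0.0716
  palomino: (143 − 141.5)² / 141.5 = 0.0159
  cremello: (67 − 70.75)² / 70.75 = 0.1988
χ² = 0.0716 + 0.0159 + 0.1988 = 0.2863 ≈ 0.286

0.286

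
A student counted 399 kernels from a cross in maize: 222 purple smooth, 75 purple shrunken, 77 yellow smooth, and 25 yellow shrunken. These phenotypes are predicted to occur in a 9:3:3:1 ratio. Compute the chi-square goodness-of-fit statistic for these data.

Total ratio parts = 16. Expected numbers out of 399:
  purple smooth: 399 × 9/16 = 224.4375
  purple shrunken: 399 × 3/16 = 74.8125
  yellow smooth: 399 × 3/16 = 74.8125
  yellow shrunken: 399 × 1/16 = 24.9375
χ² = Σ (O − E)² / E
  purple smooth: (222 − 224.4375)² / 224.4375 = 0.0265
  purple shrunken: (75 − 74.8125)² / 74.8125 = 0.0005
  yellow smooth: (77 − 74.8125)² / 74.8125 = 0.0640
  yellow shrunken: (25 − 24.9375)² / 24.9375 = 0.0002
χ² = 0.0265 + 0.0005 + 0.0640 + 0.0002 = 0.0912 ≈ 0.091

0.091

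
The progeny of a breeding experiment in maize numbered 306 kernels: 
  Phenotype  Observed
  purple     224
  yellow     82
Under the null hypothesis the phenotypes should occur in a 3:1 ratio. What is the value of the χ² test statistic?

0.527

Total ratio parts = 4. Expected numbers out of 306:
  purple: 306 × 3/4 = 229.5
  yellow: 306 × 1/4 = 76.5
χ² = Σ (O − E)² / E
  purple: (224 − 229.5)² / 229.5 = 0.1318
  yellow: (82 − 76.5)² / 76.5 = 0.3954
χ² = 0.1318 + 0.3954 = 0.5272 ≈ 0.527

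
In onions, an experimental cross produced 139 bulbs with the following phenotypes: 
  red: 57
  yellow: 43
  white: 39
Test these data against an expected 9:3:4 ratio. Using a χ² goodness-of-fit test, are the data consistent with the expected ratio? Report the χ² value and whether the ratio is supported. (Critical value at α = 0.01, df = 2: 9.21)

Expected counts for N = 139 under a 9:3:4 ratio (total parts = 16):
  red: 139 × 9/16 = 78.1875
  yellow: 139 × 3/16 = 26.0625
  white: 139 × 4/16 = 34.75
χ² = Σ (O − E)² / E
  red: (57 − 78.1875)² / 78.1875 = 5.7415
  yellow: (43 − 26.0625)² / 26.0625 = 11.0073
  white: (39 − 34.75)² / 34.75 = 0.5198
χ² = 5.7415 + 11.0073 + 0.5198 = 17.2686 ≈ 17.269
Degrees of freedom = 3 − 1 = 2; critical value at α = 0.01 is 9.21.
Since 17.269 > 9.21, we reject the null hypothesis — the data do not fit the 9:3:4 ratio.

17.269; not consistent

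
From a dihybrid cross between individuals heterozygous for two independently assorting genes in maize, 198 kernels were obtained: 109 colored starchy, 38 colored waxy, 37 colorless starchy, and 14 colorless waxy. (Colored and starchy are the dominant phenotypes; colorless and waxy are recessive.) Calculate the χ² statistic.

A dihybrid F₂ with independent assortment and complete dominance at both loci gives a 9:3:3:1 phenotypic ratio.
The 9:3:3:1 ratio has 16 parts, so with N = 198 the expected counts are:
  colored starchy: 198 × 9/16 = 111.375
  colored waxy: 198 × 3/16 = 37.125
  colorless starchy: 198 × 3/16 = 37.125
  colorless waxy: 198 × 1/16 = 12.375
χ² = Σ (O − E)² / E
  colored starchy: (109 − 111.375)² / 111.375 = 0.0506
  colored waxy: (38 − 37.125)² / 37.125 = 0.0206
  colorless starchy: (37 − 37.125)² / 37.125 = 0.0004
  colorless waxy: (14 − 12.375)² / 12.375 = 0.2134
χ² = 0.0506 + 0.0206 + 0.0004 + 0.2134 = 0.285

0.285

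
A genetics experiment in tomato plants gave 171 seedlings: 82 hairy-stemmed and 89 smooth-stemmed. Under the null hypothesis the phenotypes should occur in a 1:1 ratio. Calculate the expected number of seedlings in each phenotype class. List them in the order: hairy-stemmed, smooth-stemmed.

85.5, 85.5

The 1:1 ratio has 2 parts, so with N = 171 the expected counts are:
  hairy-stemmed: 171 × 1/2 = 85.5
  smooth-stemmed: 171 × 1/2 = 85.5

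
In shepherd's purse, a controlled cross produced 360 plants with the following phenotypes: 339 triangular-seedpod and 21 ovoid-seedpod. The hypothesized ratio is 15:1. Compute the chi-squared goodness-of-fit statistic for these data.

0.107

Total ratio parts = 16. Expected numbers out of 360:
  triangular-seedpod: 360 × 15/16 = 337.5
  ovoid-seedpod: 360 × 1/16 = 22.5
χ² = Σ (O − E)² / E
  triangular-seedpod: (339 − 337.5)² / 337.5 = 0.0067
  ovoid-seedpod: (21 − 22.5)² / 22.5 = 0.1000
χ² = 0.0067 + 0.1000 = 0.1067 ≈ 0.107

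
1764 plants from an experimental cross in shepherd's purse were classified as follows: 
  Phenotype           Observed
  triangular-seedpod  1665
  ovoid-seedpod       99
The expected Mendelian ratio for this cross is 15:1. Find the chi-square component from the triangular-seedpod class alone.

0.077

Expected counts for N = 1764 under a 15:1 ratio (total parts = 16):
  triangular-seedpod: 1764 × 15/16 = 1653.75
  ovoid-seedpod: 1764 × 1/16 = 110.25
Contribution of triangular-seedpod: (1665 − 1653.75)² / 1653.75 = 0.0765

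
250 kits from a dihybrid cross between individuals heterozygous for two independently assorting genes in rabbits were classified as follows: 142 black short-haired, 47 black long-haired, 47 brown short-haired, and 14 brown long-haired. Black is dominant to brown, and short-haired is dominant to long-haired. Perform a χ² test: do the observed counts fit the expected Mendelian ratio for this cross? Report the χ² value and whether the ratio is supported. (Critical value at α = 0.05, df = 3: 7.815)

0.183; consistent

A dihybrid F₂ with independent assortment and complete dominance at both loci gives a 9:3:3:1 phenotypic ratio.
Expected counts for N = 250 under a 9:3:3:1 ratio (total parts = 16):
  black short-haired: 250 × 9/16 = 140.625
  black long-haired: 250 × 3/16 = 46.875
  brown short-haired: 250 × 3/16 = 46.875
  brown long-haired: 250 × 1/16 = 15.625
χ² = Σ (O − E)² / E
  black short-haired: (142 − 140.625)² / 140.625 = 0.0134
  black long-haired: (47 − 46.875)² / 46.875 = 0.0003
  brown short-haired: (47 − 46.875)² / 46.875 = 0.0003
  brown long-haired: (14 − 15.625)² / 15.625 = 0.1690
χ² = 0.0134 + 0.0003 + 0.0003 + 0.1690 = 0.183
Degrees of freedom = 4 − 1 = 3; critical value at α = 0.05 is 7.815.
Since 0.183 < 7.815, we fail to reject the null hypothesis — the data are consistent with the 9:3:3:1 ratio.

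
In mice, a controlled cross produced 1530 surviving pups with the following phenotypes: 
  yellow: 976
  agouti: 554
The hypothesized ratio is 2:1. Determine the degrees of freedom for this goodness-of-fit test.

1

A goodness-of-fit test with 2 phenotype classes has df = 2 − 1 = 1.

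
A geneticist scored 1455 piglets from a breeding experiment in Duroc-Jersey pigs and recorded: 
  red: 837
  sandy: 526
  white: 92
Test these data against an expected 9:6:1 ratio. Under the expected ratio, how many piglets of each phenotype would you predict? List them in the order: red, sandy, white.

Total ratio parts = 16. Expected numbers out of 1455:
  red: 1455 × 9/16 = 818.4375
  sandy: 1455 × 6/16 = 545.625
  white: 1455 × 1/16 = 90.9375

818.4375, 545.625, 90.9375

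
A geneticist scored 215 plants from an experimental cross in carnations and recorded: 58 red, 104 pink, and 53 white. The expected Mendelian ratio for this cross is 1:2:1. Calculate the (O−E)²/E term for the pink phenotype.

Total ratio parts = 4. Expected numbers out of 215:
  red: 215 × 1/4 = 53.75
  pink: 215 × 2/4 = 107.5
  white: 215 × 1/4 = 53.75
Contribution of pink: (104 − 107.5)² / 107.5 = 0.1140

0.114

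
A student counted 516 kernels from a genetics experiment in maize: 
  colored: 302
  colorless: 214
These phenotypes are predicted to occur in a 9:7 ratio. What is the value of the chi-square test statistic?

1.087

Expected counts for N = 516 under a 9:7 ratio (total parts = 16):
  colored: 516 × 9/16 = 290.25
  colorless: 516 × 7/16 = 225.75
χ² = Σ (O − E)² / E
  colored: (302 − 290.25)² / 290.25 = 0.4757
  colorless: (214 − 225.75)² / 225.75 = 0.6116
χ² = 0.4757 + 0.6116 = 1.0873 ≈ 1.087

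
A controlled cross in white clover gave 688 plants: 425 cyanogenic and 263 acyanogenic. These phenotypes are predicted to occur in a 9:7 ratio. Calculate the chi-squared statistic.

Total ratio parts = 16. Expected numbers out of 688:
  cyanogenic: 688 × 9/16 = 387
  acyanogenic: 688 × 7/16 = 301
χ² = Σ (O − E)² / E
  cyanogenic: (425 − 387)² / 387 = 3.7313
  acyanogenic: (263 − 301)² / 301 = 4.7973
χ² = 3.7313 + 4.7973 = 8.5286 ≈ 8.529

8.529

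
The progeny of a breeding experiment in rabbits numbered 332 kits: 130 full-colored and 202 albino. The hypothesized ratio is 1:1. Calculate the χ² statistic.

15.614

Expected counts for N = 332 under a 1:1 ratio (total parts = 2):
  full-colored: 332 × 1/2 = 166
  albino: 332 × 1/2 = 166
χ² = Σ (O − E)² / E
  full-colored: (130 − 166)² / 166 = 7.8072
  albino: (202 − 166)² / 166 = 7.8072
χ² = 7.8072 + 7.8072 = 15.6144 ≈ 15.614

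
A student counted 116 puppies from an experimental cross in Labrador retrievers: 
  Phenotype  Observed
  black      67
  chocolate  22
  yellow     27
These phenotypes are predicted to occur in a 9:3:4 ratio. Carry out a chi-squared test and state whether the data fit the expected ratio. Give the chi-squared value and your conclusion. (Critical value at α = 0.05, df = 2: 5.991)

Total ratio parts = 16. Expected numbers out of 116:
  black: 116 × 9/16 = 65.25
  chocolate: 116 × 3/16 = 21.75
  yellow: 116 × 4/16 = 29
χ² = Σ (O − E)² / E
  black: (67 − 65.25)² / 65.25 = 0.0469
  chocolate: (22 − 21.75)² / 21.75 = 0.0029
  yellow: (27 − 29)² / 29 = 0.1379
χ² = 0.0469 + 0.0029 + 0.1379 = 0.1877 ≈ 0.188
Degrees of freedom = 3 − 1 = 2; critical value at α = 0.05 is 5.991.
Since 0.188 < 5.991, we fail to reject the null hypothesis — the data are consistent with the 9:3:4 ratio.

0.188; consistent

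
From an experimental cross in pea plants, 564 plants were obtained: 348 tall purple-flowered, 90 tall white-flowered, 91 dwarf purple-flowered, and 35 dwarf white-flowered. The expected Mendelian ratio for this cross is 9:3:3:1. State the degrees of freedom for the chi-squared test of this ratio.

A goodness-of-fit test with 4 phenotype classes has df = 4 − 1 = 3.

3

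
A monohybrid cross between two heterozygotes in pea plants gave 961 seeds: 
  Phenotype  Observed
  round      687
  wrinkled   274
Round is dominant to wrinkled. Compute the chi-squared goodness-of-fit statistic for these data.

For a monohybrid cross between heterozygotes with complete dominance, the expected phenotypic ratio is 3:1.
The 3:1 ratio has 4 parts, so with N = 961 the expected counts are:
  round: 961 × 3/4 = 720.75
  wrinkled: 961 × 1/4 = 240.25
χ² = Σ (O − E)² / E
  round: (687 − 720.75)² / 720.75 = 1.5804
  wrinkled: (274 − 240.25)² / 240.25 = 4.7412
χ² = 1.5804 + 4.7412 = 6.3216 ≈ 6.322

6.322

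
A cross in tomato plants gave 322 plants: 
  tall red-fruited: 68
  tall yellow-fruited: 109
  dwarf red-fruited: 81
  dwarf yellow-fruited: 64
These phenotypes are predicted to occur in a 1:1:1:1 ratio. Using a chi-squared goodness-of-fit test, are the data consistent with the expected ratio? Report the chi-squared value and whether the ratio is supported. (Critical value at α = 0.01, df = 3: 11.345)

Under the 1:1:1:1 hypothesis (Σ ratio = 4, N = 322):
  tall red-fruited: 322 × 1/4 = 80.5
  tall yellow-fruited: 322 × 1/4 = 80.5
  dwarf red-fruited: 322 × 1/4 = 80.5
  dwarf yellow-fruited: 322 × 1/4 = 80.5
χ² = Σ (O − E)² / E
  tall red-fruited: (68 − 80.5)² / 80.5 = 1.9410
  tall yellow-fruited: (109 − 80.5)² / 80.5 = 10.0901
  dwarf red-fruited: (81 − 80.5)² / 80.5 = 0.0031
  dwarf yellow-fruited: (64 − 80.5)² / 80.5 = 3.3820
χ² = 1.9410 + 10.0901 + 0.0031 + 3.3820 = 15.4162 ≈ 15.416
Degrees of freedom = 4 − 1 = 3; critical value at α = 0.01 is 11.345.
Since 15.416 > 11.345, we reject the null hypothesis — the data do not fit the 1:1:1:1 ratio.

15.416; not consistent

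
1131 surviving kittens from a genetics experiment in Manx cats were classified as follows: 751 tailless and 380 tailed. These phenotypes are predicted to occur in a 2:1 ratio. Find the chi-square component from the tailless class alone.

0.012

Total ratio parts = 3. Expected numbers out of 1131:
  tailless: 1131 × 2/3 = 754
  tailed: 1131 × 1/3 = 377
Contribution of tailless: (751 − 754)² / 754 = 0.0119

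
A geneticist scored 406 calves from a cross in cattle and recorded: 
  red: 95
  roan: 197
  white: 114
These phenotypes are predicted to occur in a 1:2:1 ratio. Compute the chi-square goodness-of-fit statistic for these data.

2.133

Total ratio parts = 4. Expected numbers out of 406:
  red: 406 × 1/4 = 101.5
  roan: 406 × 2/4 = 203
  white: 406 × 1/4 = 101.5
χ² = Σ (O − E)² / E
  red: (95 − 101.5)² / 101.5 = 0.4163
  roan: (197 − 203)² / 203 = 0.1773
  white: (114 − 101.5)² / 101.5 = 1.5394
χ² = 0.4163 + 0.1773 + 1.5394 = 2.133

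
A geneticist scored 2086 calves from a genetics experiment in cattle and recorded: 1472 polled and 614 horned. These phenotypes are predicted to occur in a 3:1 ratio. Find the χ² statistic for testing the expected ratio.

Expected counts for N = 2086 under a 3:1 ratio (total parts = 4):
  polled: 2086 × 3/4 = 1564.5
  horned: 2086 × 1/4 = 521.5
χ² = Σ (O − E)² / E
  polled: (1472 − 1564.5)² / 1564.5 = 5.4690
  horned: (614 − 521.5)² / 521.5 = 16.4070
χ² = 5.4690 + 16.4070 = 21.876

21.876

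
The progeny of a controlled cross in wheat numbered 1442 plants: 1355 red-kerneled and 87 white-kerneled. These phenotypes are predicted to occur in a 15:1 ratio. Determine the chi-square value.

0.116

The 15:1 ratio has 16 parts, so with N = 1442 the expected counts are:
  red-kerneled: 1442 × 15/16 = 1351.875
  white-kerneled: 1442 × 1/16 = 90.125
χ² = Σ (O − E)² / E
  red-kerneled: (1355 − 1351.875)² / 1351.875 = 0.0072
  white-kerneled: (87 − 90.125)² / 90.125 = 0.1084
χ² = 0.0072 + 0.1084 = 0.1156 ≈ 0.116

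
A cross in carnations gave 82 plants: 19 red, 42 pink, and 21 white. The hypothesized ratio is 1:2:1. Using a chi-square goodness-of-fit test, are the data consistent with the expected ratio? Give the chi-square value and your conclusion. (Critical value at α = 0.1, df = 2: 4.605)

The 1:2:1 ratio has 4 parts, so with N = 82 the expected counts are:
  red: 82 × 1/4 = 20.5
  pink: 82 × 2/4 = 41
  white: 82 × 1/4 = 20.5
χ² = Σ (O − E)² / E
  red: (19 − 20.5)² / 20.5 = 0.1098
  pink: (42 − 41)² / 41 = 0.0244
  white: (21 − 20.5)² / 20.5 = 0.0122
χ² = 0.1098 + 0.0244 + 0.0122 = 0.1464 ≈ 0.146
Degrees of freedom = 3 − 1 = 2; critical value at α = 0.1 is 4.605.
Since 0.146 < 4.605, we fail to reject the null hypothesis — the data are consistent with the 1:2:1 ratio.

0.146; consistent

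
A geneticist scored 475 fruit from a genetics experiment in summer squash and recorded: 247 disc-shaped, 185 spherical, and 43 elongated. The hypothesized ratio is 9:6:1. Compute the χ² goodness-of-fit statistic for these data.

7.760

Expected counts for N = 475 under a 9:6:1 ratio (total parts = 16):
  disc-shaped: 475 × 9/16 = 267.1875
  spherical: 475 × 6/16 = 178.125
  elongated: 475 × 1/16 = 29.6875
χ² = Σ (O − E)² / E
  disc-shaped: (247 − 267.1875)² / 267.1875 = 1.5253
  spherical: (185 − 178.125)² / 178.125 = 0.2654
  elongated: (43 − 29.6875)² / 29.6875 = 5.9696
χ² = 1.5253 + 0.2654 + 5.9696 = 7.7603 ≈ 7.760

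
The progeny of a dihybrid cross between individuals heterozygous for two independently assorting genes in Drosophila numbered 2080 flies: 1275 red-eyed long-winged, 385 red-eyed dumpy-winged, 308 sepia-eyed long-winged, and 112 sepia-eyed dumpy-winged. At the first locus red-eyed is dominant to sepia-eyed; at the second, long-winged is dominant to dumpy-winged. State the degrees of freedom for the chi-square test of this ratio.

3

A dihybrid F₂ with independent assortment and complete dominance at both loci gives a 9:3:3:1 phenotypic ratio.
A goodness-of-fit test with 4 phenotype classes has df = 4 − 1 = 3.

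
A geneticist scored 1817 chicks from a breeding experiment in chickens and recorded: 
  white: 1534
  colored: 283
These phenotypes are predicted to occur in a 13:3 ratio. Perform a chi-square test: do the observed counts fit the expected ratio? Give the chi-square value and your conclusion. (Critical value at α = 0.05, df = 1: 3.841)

The 13:3 ratio has 16 parts, so with N = 1817 the expected counts are:
  white: 1817 × 13/16 = 1476.3125
  colored: 1817 × 3/16 = 340.6875
χ² = Σ (O − E)² / E
  white: (1534 − 1476.3125)² / 1476.3125 = 2.2542
  colored: (283 − 340.6875)² / 340.6875 = 9.7680
χ² = 2.2542 + 9.7680 = 12.0222 ≈ 12.022
Degrees of freedom = 2 − 1 = 1; critical value at α = 0.05 is 3.841.
Since 12.022 > 3.841, we reject the null hypothesis — the data do not fit the 13:3 ratio.

12.022; not consistent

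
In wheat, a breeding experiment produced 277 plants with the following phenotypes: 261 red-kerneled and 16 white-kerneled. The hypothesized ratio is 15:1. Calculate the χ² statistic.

Under the 15:1 hypothesis (Σ ratio = 16, N = 277):
  red-kerneled: 277 × 15/16 = 259.6875
  white-kerneled: 277 × 1/16 = 17.3125
χ² = Σ (O − E)² / E
  red-kerneled: (261 − 259.6875)² / 259.6875 = 0.0066
  white-kerneled: (16 − 17.3125)² / 17.3125 = 0.0995
χ² = 0.0066 + 0.0995 = 0.1061 ≈ 0.106

0.106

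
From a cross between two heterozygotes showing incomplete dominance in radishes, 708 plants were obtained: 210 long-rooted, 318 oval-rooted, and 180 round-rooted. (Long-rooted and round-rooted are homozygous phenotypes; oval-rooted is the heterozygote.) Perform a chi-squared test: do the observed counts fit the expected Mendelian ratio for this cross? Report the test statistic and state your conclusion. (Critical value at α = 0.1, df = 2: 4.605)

9.864; not consistent

With incomplete dominance, a heterozygote × heterozygote cross gives a 1:2:1 phenotypic ratio.
The 1:2:1 ratio has 4 parts, so with N = 708 the expected counts are:
  long-rooted: 708 × 1/4 = 177
  oval-rooted: 708 × 2/4 = 354
  round-rooted: 708 × 1/4 = 177
χ² = Σ (O − E)² / E
  long-rooted: (210 − 177)² / 177 = 6.1525
  oval-rooted: (318 − 354)² / 354 = 3.6610
  round-rooted: (180 − 177)² / 177 = 0.0508
χ² = 6.1525 + 3.6610 + 0.0508 = 9.8643 ≈ 9.864
Degrees of freedom = 3 − 1 = 2; critical value at α = 0.1 is 4.605.
Since 9.864 > 4.605, we reject the null hypothesis — the data do not fit the 1:2:1 ratio.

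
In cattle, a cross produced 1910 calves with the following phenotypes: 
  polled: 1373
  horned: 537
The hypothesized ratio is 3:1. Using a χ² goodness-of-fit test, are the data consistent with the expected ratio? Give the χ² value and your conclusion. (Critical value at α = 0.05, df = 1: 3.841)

9.886; not consistent

The 3:1 ratio has 4 parts, so with N = 1910 the expected counts are:
  polled: 1910 × 3/4 = 1432.5
  horned: 1910 × 1/4 = 477.5
χ² = Σ (O − E)² / E
  polled: (1373 − 1432.5)² / 1432.5 = 2.4714
  horned: (537 − 477.5)² / 477.5 = 7.4141
χ² = 2.4714 + 7.4141 = 9.8855 ≈ 9.886
Degrees of freedom = 2 − 1 = 1; critical value at α = 0.05 is 3.841.
Since 9.886 > 3.841, we reject the null hypothesis — the data do not fit the 3:1 ratio.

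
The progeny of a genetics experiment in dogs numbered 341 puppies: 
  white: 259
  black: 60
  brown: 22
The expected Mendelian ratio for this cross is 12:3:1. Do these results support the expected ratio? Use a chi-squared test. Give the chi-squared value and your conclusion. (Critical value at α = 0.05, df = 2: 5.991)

0.306; consistent

Under the 12:3:1 hypothesis (Σ ratio = 16, N = 341):
  white: 341 × 12/16 = 255.75
  black: 341 × 3/16 = 63.9375
  brown: 341 × 1/16 = 21.3125
χ² = Σ (O − E)² / E
  white: (259 − 255.75)² / 255.75 = 0.0413
  black: (60 − 63.9375)² / 63.9375 = 0.2425
  brown: (22 − 21.3125)² / 21.3125 = 0.0222
χ² = 0.0413 + 0.2425 + 0.0222 = 0.306
Degrees of freedom = 3 − 1 = 2; critical value at α = 0.05 is 5.991.
Since 0.306 < 5.991, we fail to reject the null hypothesis — the data are consistent with the 12:3:1 ratio.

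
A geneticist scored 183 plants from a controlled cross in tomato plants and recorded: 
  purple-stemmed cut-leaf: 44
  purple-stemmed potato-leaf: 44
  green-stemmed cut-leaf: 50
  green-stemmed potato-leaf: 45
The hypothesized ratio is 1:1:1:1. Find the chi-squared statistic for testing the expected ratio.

Under the 1:1:1:1 hypothesis (Σ ratio = 4, N = 183):
  purple-stemmed cut-leaf: 183 × 1/4 = 45.75
  purple-stemmed potato-leaf: 183 × 1/4 = 45.75
  green-stemmed cut-leaf: 183 × 1/4 = 45.75
  green-stemmed potato-leaf: 183 × 1/4 = 45.75
χ² = Σ (O − E)² / E
  purple-stemmed cut-leaf: (44 − 45.75)² / 45.75 = 0.0669
  purple-stemmed potato-leaf: (44 − 45.75)² / 45.75 = 0.0669
  green-stemmed cut-leaf: (50 − 45.75)² / 45.75 = 0.3948
  green-stemmed potato-leaf: (45 − 45.75)² / 45.75 = 0.0123
χ² = 0.0669 + 0.0669 + 0.3948 + 0.0123 = 0.5409 ≈ 0.541

0.541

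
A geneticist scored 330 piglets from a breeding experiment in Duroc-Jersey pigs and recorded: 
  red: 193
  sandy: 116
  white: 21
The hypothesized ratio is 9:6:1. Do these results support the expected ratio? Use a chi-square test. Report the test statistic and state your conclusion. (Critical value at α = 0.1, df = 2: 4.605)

0.785; consistent

Under the 9:6:1 hypothesis (Σ ratio = 16, N = 330):
  red: 330 × 9/16 = 185.625
  sandy: 330 × 6/16 = 123.75
  white: 330 × 1/16 = 20.625
χ² = Σ (O − E)² / E
  red: (193 − 185.625)² / 185.625 = 0.2930
  sandy: (116 − 123.75)² / 123.75 = 0.4854
  white: (21 − 20.625)² / 20.625 = 0.0068
χ² = 0.2930 + 0.4854 + 0.0068 = 0.7852 ≈ 0.785
Degrees of freedom = 3 − 1 = 2; critical value at α = 0.1 is 4.605.
Since 0.785 < 4.605, we fail to reject the null hypothesis — the data are consistent with the 9:6:1 ratio.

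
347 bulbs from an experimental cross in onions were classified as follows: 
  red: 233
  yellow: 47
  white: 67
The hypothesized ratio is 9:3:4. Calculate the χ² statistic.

Total ratio parts = 16. Expected numbers out of 347:
  red: 347 × 9/16 = 195.1875
  yellow: 347 × 3/16 = 65.0625
  white: 347 × 4/16 = 86.75
χ² = Σ (O − E)² / E
  red: (233 − 195.1875)² / 195.1875 = 7.3252
  yellow: (47 − 65.0625)² / 65.0625 = 5.0145
  white: (67 − 86.75)² / 86.75 = 4.4964
χ² = 7.3252 + 5.0145 + 4.4964 = 16.8361 ≈ 16.836

16.836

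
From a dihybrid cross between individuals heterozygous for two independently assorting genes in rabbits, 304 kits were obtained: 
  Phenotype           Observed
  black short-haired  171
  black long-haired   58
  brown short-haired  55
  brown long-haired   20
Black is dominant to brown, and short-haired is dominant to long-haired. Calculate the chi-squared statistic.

0.140

A dihybrid F₂ with independent assortment and complete dominance at both loci gives a 9:3:3:1 phenotypic ratio.
Expected counts for N = 304 under a 9:3:3:1 ratio (total parts = 16):
  black short-haired: 304 × 9/16 = 171
  black long-haired: 304 × 3/16 = 57
  brown short-haired: 304 × 3/16 = 57
  brown long-haired: 304 × 1/16 = 19
χ² = Σ (O − E)² / E
  black short-haired: (171 − 171)² / 171 = 0.0000
  black long-haired: (58 − 57)² / 57 = 0.0175
  brown short-haired: (55 − 57)² / 57 = 0.0702
  brown long-haired: (20 − 19)² / 19 = 0.0526
χ² = 0.0000 + 0.0175 + 0.0702 + 0.0526 = 0.1403 ≈ 0.140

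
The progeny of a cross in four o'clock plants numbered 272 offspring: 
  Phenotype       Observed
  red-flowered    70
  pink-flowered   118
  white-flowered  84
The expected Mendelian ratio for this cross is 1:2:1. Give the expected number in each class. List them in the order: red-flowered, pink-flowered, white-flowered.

Total ratio parts = 4. Expected numbers out of 272:
  red-flowered: 272 × 1/4 = 68
  pink-flowered: 272 × 2/4 = 136
  white-flowered: 272 × 1/4 = 68

68, 136, 68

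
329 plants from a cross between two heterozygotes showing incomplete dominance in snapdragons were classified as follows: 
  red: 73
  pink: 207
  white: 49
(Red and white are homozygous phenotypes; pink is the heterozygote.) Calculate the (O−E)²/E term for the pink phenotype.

10.980

With incomplete dominance, a heterozygote × heterozygote cross gives a 1:2:1 phenotypic ratio.
Expected counts for N = 329 under a 1:2:1 ratio (total parts = 4):
  red: 329 × 1/4 = 82.25
  pink: 329 × 2/4 = 164.5
  white: 329 × 1/4 = 82.25
Contribution of pink: (207 − 164.5)² / 164.5 = 10.9802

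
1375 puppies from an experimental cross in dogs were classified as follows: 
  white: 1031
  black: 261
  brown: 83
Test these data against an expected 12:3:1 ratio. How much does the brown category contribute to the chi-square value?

0.100

Under the 12:3:1 hypothesis (Σ ratio = 16, N = 1375):
  white: 1375 × 12/16 = 1031.25
  black: 1375 × 3/16 = 257.8125
  brown: 1375 × 1/16 = 85.9375
Contribution of brown: (83 − 85.9375)² / 85.9375 = 0.1004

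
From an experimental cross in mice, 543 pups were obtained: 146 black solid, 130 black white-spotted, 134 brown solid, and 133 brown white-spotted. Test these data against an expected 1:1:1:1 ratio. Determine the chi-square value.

1.096

Under the 1:1:1:1 hypothesis (Σ ratio = 4, N = 543):
  black solid: 543 × 1/4 = 135.75
  black white-spotted: 543 × 1/4 = 135.75
  brown solid: 543 × 1/4 = 135.75
  brown white-spotted: 543 × 1/4 = 135.75
χ² = Σ (O − E)² / E
  black solid: (146 − 135.75)² / 135.75 = 0.7739
  black white-spotted: (130 − 135.75)² / 135.75 = 0.2436
  brown solid: (134 − 135.75)² / 135.75 = 0.0226
  brown white-spotted: (133 − 135.75)² / 135.75 = 0.0557
χ² = 0.7739 + 0.2436 + 0.0226 + 0.0557 = 1.0958 ≈ 1.096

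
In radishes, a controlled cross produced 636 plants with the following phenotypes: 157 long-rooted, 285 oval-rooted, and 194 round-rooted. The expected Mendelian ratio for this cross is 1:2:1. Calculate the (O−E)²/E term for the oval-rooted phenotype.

3.425

The 1:2:1 ratio has 4 parts, so with N = 636 the expected counts are:
  long-rooted: 636 × 1/4 = 159
  oval-rooted: 636 × 2/4 = 318
  round-rooted: 636 × 1/4 = 159
Contribution of oval-rooted: (285 − 318)² / 318 = 3.4245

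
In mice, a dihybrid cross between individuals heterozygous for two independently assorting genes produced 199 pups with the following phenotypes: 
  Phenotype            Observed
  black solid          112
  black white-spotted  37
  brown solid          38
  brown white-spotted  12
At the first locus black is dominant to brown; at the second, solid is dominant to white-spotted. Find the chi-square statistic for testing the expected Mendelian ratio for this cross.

A dihybrid F₂ with independent assortment and complete dominance at both loci gives a 9:3:3:1 phenotypic ratio.
Expected counts for N = 199 under a 9:3:3:1 ratio (total parts = 16):
  black solid: 199 × 9/16 = 111.9375
  black white-spotted: 199 × 3/16 = 37.3125
  brown solid: 199 × 3/16 = 37.3125
  brown white-spotted: 199 × 1/16 = 12.4375
χ² = Σ (O − E)² / E
  black solid: (112 − 111.9375)² / 111.9375 = 0.0000
  black white-spotted: (37 − 37.3125)² / 37.3125 = 0.0026
  brown solid: (38 − 37.3125)² / 37.3125 = 0.0127
  brown white-spotted: (12 − 12.4375)² / 12.4375 = 0.0154
χ² = 0.0000 + 0.0026 + 0.0127 + 0.0154 = 0.0307 ≈ 0.031

0.031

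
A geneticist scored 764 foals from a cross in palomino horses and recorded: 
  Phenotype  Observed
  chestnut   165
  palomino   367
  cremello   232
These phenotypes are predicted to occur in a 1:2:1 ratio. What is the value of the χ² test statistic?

The 1:2:1 ratio has 4 parts, so with N = 764 the expected counts are:
  chestnut: 764 × 1/4 = 191
  palomino: 764 × 2/4 = 382
  cremello: 764 × 1/4 = 191
χ² = Σ (O − E)² / E
  chestnut: (165 − 191)² / 191 = 3.5393
  palomino: (367 − 382)² / 382 = 0.5890
  cremello: (232 − 191)² / 191 = 8.8010
χ² = 3.5393 + 0.5890 + 8.8010 = 12.9293 ≈ 12.929

12.929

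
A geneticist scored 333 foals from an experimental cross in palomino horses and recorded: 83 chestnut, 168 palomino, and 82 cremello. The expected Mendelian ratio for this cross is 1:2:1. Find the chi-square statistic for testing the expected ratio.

Total ratio parts = 4. Expected numbers out of 333:
  chestnut: 333 × 1/4 = 83.25
  palomino: 333 × 2/4 = 166.5
  cremello: 333 × 1/4 = 83.25
χ² = Σ (O − E)² / E
  chestnut: (83 − 83.25)² / 83.25 = 0.0008
  palomino: (168 − 166.5)² / 166.5 = 0.0135
  cremello: (82 − 83.25)² / 83.25 = 0.0188
χ² = 0.0008 + 0.0135 + 0.0188 = 0.0331 ≈ 0.033

0.033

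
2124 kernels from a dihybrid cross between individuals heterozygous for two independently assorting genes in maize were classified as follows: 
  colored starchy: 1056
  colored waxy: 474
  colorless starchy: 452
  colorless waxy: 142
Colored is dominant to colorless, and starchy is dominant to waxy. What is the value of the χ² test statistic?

38.421

A dihybrid F₂ with independent assortment and complete dominance at both loci gives a 9:3:3:1 phenotypic ratio.
The 9:3:3:1 ratio has 16 parts, so with N = 2124 the expected counts are:
  colored starchy: 2124 × 9/16 = 1194.75
  colored waxy: 2124 × 3/16 = 398.25
  colorless starchy: 2124 × 3/16 = 398.25
  colorless waxy: 2124 × 1/16 = 132.75
χ² = Σ (O − E)² / E
  colored starchy: (1056 − 1194.75)² / 1194.75 = 16.1135
  colored waxy: (474 − 398.25)² / 398.25 = 14.4082
  colorless starchy: (452 − 398.25)² / 398.25 = 7.2544
  colorless waxy: (142 − 132.75)² / 132.75 = 0.6445
χ² = 16.1135 + 14.4082 + 7.2544 + 0.6445 = 38.4206 ≈ 38.421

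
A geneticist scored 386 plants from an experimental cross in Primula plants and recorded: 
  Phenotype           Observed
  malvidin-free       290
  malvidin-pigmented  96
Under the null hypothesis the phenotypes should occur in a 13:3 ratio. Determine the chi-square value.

Under the 13:3 hypothesis (Σ ratio = 16, N = 386):
  malvidin-free: 386 × 13/16 = 313.625
  malvidin-pigmented: 386 × 3/16 = 72.375
χ² = Σ (O − E)² / E
  malvidin-free: (290 − 313.625)² / 313.625 = 1.7796
  malvidin-pigmented: (96 − 72.375)² / 72.375 = 7.7118
χ² = 1.7796 + 7.7118 = 9.4914 ≈ 9.491

9.491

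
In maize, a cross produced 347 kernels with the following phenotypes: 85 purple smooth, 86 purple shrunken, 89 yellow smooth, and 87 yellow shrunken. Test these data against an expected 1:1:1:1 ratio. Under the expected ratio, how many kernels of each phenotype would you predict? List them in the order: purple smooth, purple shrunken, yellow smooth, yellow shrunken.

The 1:1:1:1 ratio has 4 parts, so with N = 347 the expected counts are:
  purple smooth: 347 × 1/4 = 86.75
  purple shrunken: 347 × 1/4 = 86.75
  yellow smooth: 347 × 1/4 = 86.75
  yellow shrunken: 347 × 1/4 = 86.75

86.75, 86.75, 86.75, 86.75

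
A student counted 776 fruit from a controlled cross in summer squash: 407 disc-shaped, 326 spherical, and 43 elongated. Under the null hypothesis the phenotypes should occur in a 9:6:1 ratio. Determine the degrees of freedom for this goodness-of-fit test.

2

A goodness-of-fit test with 3 phenotype classes has df = 3 − 1 = 2.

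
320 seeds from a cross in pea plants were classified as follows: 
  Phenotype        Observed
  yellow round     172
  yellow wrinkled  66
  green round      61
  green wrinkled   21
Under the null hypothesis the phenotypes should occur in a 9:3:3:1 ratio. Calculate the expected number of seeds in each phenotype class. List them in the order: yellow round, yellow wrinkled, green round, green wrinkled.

180, 60, 60, 20

The 9:3:3:1 ratio has 16 parts, so with N = 320 the expected counts are:
  yellow round: 320 × 9/16 = 180
  yellow wrinkled: 320 × 3/16 = 60
  green round: 320 × 3/16 = 60
  green wrinkled: 320 × 1/16 = 20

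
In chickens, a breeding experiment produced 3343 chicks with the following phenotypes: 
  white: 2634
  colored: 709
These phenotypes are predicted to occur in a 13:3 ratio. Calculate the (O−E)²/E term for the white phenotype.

2.487

The 13:3 ratio has 16 parts, so with N = 3343 the expected counts are:
  white: 3343 × 13/16 = 2716.1875
  colored: 3343 × 3/16 = 626.8125
Contribution of white: (2634 − 2716.1875)² / 2716.1875 = 2.4869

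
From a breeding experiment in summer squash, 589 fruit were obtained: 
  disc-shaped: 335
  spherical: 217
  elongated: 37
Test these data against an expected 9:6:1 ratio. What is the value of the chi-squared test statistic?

Total ratio parts = 16. Expected numbers out of 589:
  disc-shaped: 589 × 9/16 = 331.3125
  spherical: 589 × 6/16 = 220.875
  elongated: 589 × 1/16 = 36.8125
χ² = Σ (O − E)² / E
  disc-shaped: (335 − 331.3125)² / 331.3125 = 0.0410
  spherical: (217 − 220.875)² / 220.875 = 0.0680
  elongated: (37 − 36.8125)² / 36.8125 = 0.0010
χ² = 0.0410 + 0.0680 + 0.0010 = 0.110

0.110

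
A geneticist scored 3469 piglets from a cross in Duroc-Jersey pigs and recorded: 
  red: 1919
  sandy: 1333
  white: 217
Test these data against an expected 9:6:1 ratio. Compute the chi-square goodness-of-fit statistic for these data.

Under the 9:6:1 hypothesis (Σ ratio = 16, N = 3469):
  red: 3469 × 9/16 = 1951.3125
  sandy: 3469 × 6/16 = 1300.875
  white: 3469 × 1/16 = 216.8125
χ² = Σ (O − E)² / E
  red: (1919 − 1951.3125)² / 1951.3125 = 0.5351
  sandy: (1333 − 1300.875)² / 1300.875 = 0.7933
  white: (217 − 216.8125)² / 216.8125 = 0.0002
χ² = 0.5351 + 0.7933 + 0.0002 = 1.3286 ≈ 1.329

1.329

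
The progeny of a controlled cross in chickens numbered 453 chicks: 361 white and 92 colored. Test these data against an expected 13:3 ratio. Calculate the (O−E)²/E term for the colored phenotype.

0.587

Under the 13:3 hypothesis (Σ ratio = 16, N = 453):
  white: 453 × 13/16 = 368.0625
  colored: 453 × 3/16 = 84.9375
Contribution of colored: (92 − 84.9375)² / 84.9375 = 0.5872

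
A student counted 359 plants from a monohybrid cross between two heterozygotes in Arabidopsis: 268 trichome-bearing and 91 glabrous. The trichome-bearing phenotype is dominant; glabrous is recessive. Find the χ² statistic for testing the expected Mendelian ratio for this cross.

For a monohybrid cross between heterozygotes with complete dominance, the expected phenotypic ratio is 3:1.
The 3:1 ratio has 4 parts, so with N = 359 the expected counts are:
  trichome-bearing: 359 × 3/4 = 269.25
  glabrous: 359 × 1/4 = 89.75
χ² = Σ (O − E)² / E
  trichome-bearing: (268 − 269.25)² / 269.25 = 0.0058
  glabrous: (91 − 89.75)² / 89.75 = 0.0174
χ² = 0.0058 + 0.0174 = 0.0232 ≈ 0.023

0.023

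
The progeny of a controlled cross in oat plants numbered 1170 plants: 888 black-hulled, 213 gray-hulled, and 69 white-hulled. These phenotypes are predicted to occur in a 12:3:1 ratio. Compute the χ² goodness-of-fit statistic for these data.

The 12:3:1 ratio has 16 parts, so with N = 1170 the expected counts are:
  black-hulled: 1170 × 12/16 = 877.5
  gray-hulled: 1170 × 3/16 = 219.375
  white-hulled: 1170 × 1/16 = 73.125
χ² = Σ (O − E)² / E
  black-hulled: (888 − 877.5)² / 877.5 = 0.1256
  gray-hulled: (213 − 219.375)² / 219.375 = 0.1853
  white-hulled: (69 − 73.125)² / 73.125 = 0.2327
χ² = 0.1256 + 0.1853 + 0.2327 = 0.5436 ≈ 0.544

0.544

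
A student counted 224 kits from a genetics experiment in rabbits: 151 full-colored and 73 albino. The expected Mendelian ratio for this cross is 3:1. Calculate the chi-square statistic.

6.881

The 3:1 ratio has 4 parts, so with N = 224 the expected counts are:
  full-colored: 224 × 3/4 = 168
  albino: 224 × 1/4 = 56
χ² = Σ (O − E)² / E
  full-colored: (151 − 168)² / 168 = 1.7202
  albino: (73 − 56)² / 56 = 5.1607
χ² = 1.7202 + 5.1607 = 6.8809 ≈ 6.881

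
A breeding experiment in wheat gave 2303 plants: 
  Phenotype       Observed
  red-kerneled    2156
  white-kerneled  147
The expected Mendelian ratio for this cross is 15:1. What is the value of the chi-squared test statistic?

0.070

The 15:1 ratio has 16 parts, so with N = 2303 the expected counts are:
  red-kerneled: 2303 × 15/16 = 2159.0625
  white-kerneled: 2303 × 1/16 = 143.9375
χ² = Σ (O − E)² / E
  red-kerneled: (2156 − 2159.0625)² / 2159.0625 = 0.0043
  white-kerneled: (147 − 143.9375)² / 143.9375 = 0.0652
χ² = 0.0043 + 0.0652 = 0.0695 ≈ 0.070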